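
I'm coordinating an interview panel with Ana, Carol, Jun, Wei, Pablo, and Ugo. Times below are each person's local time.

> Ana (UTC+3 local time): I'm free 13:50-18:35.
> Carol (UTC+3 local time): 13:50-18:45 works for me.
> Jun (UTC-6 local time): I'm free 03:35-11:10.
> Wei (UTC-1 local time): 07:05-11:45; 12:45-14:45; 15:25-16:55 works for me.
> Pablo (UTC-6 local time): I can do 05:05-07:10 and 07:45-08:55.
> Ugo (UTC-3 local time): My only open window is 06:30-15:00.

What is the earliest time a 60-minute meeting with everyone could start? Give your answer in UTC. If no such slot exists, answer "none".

11:05

Ana in UTC: 10:50-15:35 (subtract 3h to convert from UTC+3).
Carol in UTC: 10:50-15:45 (subtract 3h to convert from UTC+3).
Jun in UTC: 09:35-17:10 (add 6h to convert from UTC-6).
Wei in UTC: 08:05-12:45, 13:45-15:45, 16:25-17:55 (add 1h to convert from UTC-1).
Pablo in UTC: 11:05-13:10, 13:45-14:55 (add 6h to convert from UTC-6).
Ugo in UTC: 09:30-18:00 (add 3h to convert from UTC-3).
Ana ∩ Carol: 10:50-15:35.
Ana ∩ Carol ∩ Jun: 10:50-15:35.
Ana ∩ Carol ∩ Jun ∩ Wei: 10:50-12:45, 13:45-15:35.
Ana ∩ Carol ∩ Jun ∩ Wei ∩ Pablo: 11:05-12:45, 13:45-14:55.
Ana ∩ Carol ∩ Jun ∩ Wei ∩ Pablo ∩ Ugo: 11:05-12:45, 13:45-14:55.
So the common availability across everyone is 11:05-12:45, 13:45-14:55.
The first common window of at least 60 minutes is 11:05-12:45, so the earliest start is 11:05.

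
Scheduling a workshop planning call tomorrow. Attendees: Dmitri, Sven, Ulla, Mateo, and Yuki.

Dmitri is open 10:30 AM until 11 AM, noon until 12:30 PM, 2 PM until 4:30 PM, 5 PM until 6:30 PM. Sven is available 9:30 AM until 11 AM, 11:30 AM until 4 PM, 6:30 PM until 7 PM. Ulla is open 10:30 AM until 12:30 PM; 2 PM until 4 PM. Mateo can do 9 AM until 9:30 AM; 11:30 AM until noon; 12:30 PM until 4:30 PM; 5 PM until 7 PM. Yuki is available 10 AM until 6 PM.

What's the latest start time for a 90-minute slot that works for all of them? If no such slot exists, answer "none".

14:30

Dmitri ∩ Sven: 10:30-11:00, 12:00-12:30, 14:00-16:00.
Dmitri ∩ Sven ∩ Ulla: 10:30-11:00, 12:00-12:30, 14:00-16:00.
Dmitri ∩ Sven ∩ Ulla ∩ Mateo: 14:00-16:00.
Dmitri ∩ Sven ∩ Ulla ∩ Mateo ∩ Yuki: 14:00-16:00.
The last common window of at least 90 minutes is 14:00-16:00; a 90-minute meeting can start as late as 14:30 and still end by 16:00.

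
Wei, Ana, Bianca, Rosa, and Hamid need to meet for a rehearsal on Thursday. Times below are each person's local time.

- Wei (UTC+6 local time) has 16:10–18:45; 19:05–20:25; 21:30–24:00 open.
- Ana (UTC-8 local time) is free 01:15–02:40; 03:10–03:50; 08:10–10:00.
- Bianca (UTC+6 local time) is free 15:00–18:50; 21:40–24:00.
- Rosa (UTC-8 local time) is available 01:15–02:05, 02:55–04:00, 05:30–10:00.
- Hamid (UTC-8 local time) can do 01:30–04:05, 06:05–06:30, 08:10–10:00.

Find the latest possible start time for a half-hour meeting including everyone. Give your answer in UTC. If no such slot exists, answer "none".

17:30

Wei in UTC: 10:10-12:45, 13:05-14:25, 15:30-18:00 (subtract 6h to convert from UTC+6).
Ana in UTC: 09:15-10:40, 11:10-11:50, 16:10-18:00 (add 8h to convert from UTC-8).
Bianca in UTC: 09:00-12:50, 15:40-18:00 (subtract 6h to convert from UTC+6).
Rosa in UTC: 09:15-10:05, 10:55-12:00, 13:30-18:00 (add 8h to convert from UTC-8).
Hamid in UTC: 09:30-12:05, 14:05-14:30, 16:10-18:00 (add 8h to convert from UTC-8).
Wei ∩ Ana: 10:10-10:40, 11:10-11:50, 16:10-18:00.
Wei ∩ Ana ∩ Bianca: 10:10-10:40, 11:10-11:50, 16:10-18:00.
Wei ∩ Ana ∩ Bianca ∩ Rosa: 11:10-11:50, 16:10-18:00.
Wei ∩ Ana ∩ Bianca ∩ Rosa ∩ Hamid: 11:10-11:50, 16:10-18:00.
So the common availability across everyone is 11:10-11:50, 16:10-18:00.
The last common window of at least 30 minutes is 16:10-18:00; a 30-minute meeting can start as late as 17:30 and still end by 18:00.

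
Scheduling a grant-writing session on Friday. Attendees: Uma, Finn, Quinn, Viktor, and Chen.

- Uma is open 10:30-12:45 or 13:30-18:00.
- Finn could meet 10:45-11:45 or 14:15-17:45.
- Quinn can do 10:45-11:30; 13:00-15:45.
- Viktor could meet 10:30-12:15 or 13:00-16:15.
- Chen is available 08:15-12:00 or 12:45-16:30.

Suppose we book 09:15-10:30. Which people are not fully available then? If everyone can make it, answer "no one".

Finn, Quinn, Uma, Viktor

Uma: not fully free for 09:15-10:30. Finn: not fully free for 09:15-10:30. Quinn: not fully free for 09:15-10:30. Viktor: not fully free for 09:15-10:30. Chen: free for 09:15-10:30.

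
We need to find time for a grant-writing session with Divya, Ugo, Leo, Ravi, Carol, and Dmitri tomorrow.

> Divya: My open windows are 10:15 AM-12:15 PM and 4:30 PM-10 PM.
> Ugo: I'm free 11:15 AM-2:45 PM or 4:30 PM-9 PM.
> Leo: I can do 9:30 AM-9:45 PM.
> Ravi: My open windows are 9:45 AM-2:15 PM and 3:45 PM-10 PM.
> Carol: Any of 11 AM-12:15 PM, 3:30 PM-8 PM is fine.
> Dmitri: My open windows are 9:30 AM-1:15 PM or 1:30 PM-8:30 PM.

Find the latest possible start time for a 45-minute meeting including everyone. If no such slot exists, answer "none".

19:15

Divya ∩ Ugo: 11:15-12:15, 16:30-21:00.
Divya ∩ Ugo ∩ Leo: 11:15-12:15, 16:30-21:00.
Divya ∩ Ugo ∩ Leo ∩ Ravi: 11:15-12:15, 16:30-21:00.
Divya ∩ Ugo ∩ Leo ∩ Ravi ∩ Carol: 11:15-12:15, 16:30-20:00.
Divya ∩ Ugo ∩ Leo ∩ Ravi ∩ Carol ∩ Dmitri: 11:15-12:15, 16:30-20:00.
The last common window of at least 45 minutes is 16:30-20:00; a 45-minute meeting can start as late as 19:15 and still end by 20:00.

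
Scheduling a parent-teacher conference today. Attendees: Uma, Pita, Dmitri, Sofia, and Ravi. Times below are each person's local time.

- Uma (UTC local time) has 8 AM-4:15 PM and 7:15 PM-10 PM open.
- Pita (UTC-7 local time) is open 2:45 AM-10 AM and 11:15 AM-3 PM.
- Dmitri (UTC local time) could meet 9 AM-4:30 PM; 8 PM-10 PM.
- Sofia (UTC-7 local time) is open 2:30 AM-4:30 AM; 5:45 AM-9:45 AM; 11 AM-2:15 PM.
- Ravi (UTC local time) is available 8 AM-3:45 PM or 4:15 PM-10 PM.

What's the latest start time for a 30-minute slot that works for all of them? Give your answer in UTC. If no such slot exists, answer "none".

20:45

Uma in UTC: 08:00-16:15, 19:15-22:00.
Pita in UTC: 09:45-17:00, 18:15-22:00 (add 7h to convert from UTC-7).
Dmitri in UTC: 09:00-16:30, 20:00-22:00.
Sofia in UTC: 09:30-11:30, 12:45-16:45, 18:00-21:15 (add 7h to convert from UTC-7).
Ravi in UTC: 08:00-15:45, 16:15-22:00.
Uma ∩ Pita: 09:45-16:15, 19:15-22:00.
Uma ∩ Pita ∩ Dmitri: 09:45-16:15, 20:00-22:00.
Uma ∩ Pita ∩ Dmitri ∩ Sofia: 09:45-11:30, 12:45-16:15, 20:00-21:15.
Uma ∩ Pita ∩ Dmitri ∩ Sofia ∩ Ravi: 09:45-11:30, 12:45-15:45, 20:00-21:15.
The last common window of at least 30 minutes is 20:00-21:15; a 30-minute meeting can start as late as 20:45 and still end by 21:15.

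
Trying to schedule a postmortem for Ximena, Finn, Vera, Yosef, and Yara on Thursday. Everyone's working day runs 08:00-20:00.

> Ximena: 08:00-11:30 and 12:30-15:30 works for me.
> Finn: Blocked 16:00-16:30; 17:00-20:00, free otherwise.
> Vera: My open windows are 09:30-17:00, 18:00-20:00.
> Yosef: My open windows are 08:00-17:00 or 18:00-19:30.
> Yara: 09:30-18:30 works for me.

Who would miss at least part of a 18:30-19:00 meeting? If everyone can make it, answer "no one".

Ximena free: 08:00-11:30, 12:30-15:30.
Finn free: 08:00-16:00, 16:30-17:00 (invert busy blocks within the working day).
Vera free: 09:30-17:00, 18:00-20:00.
Yosef free: 08:00-17:00, 18:00-19:30.
Yara free: 09:30-18:30.
Ximena: not fully free for 18:30-19:00. Finn: not fully free for 18:30-19:00. Vera: free for 18:30-19:00. Yosef: free for 18:30-19:00. Yara: not fully free for 18:30-19:00.

Finn, Ximena, Yara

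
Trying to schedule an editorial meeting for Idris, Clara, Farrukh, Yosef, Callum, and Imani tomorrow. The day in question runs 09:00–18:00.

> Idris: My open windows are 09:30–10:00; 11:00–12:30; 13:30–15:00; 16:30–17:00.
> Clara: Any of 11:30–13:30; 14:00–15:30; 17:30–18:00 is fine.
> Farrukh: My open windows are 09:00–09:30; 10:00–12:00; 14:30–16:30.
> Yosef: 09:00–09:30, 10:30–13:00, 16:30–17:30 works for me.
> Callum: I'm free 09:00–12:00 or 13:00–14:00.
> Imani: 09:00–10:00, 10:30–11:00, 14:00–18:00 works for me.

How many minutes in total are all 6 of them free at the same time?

0

Idris ∩ Clara: 11:30-12:30, 14:00-15:00.
Idris ∩ Clara ∩ Farrukh: 11:30-12:00, 14:30-15:00.
Idris ∩ Clara ∩ Farrukh ∩ Yosef: 11:30-12:00.
Idris ∩ Clara ∩ Farrukh ∩ Yosef ∩ Callum: 11:30-12:00.
Idris ∩ Clara ∩ Farrukh ∩ Yosef ∩ Callum ∩ Imani: ∅.
There is no time when everyone is free.
There is no common window, so the total is 0 minutes.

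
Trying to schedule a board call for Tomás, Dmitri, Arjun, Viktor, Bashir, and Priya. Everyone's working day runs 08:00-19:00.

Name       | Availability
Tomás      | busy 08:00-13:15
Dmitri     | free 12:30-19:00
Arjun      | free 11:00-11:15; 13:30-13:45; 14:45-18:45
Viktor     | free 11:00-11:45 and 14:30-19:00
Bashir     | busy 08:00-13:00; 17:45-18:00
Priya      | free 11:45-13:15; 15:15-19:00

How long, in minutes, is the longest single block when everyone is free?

150

Tomás free: 13:15-19:00 (invert busy blocks within the working day).
Dmitri free: 12:30-19:00.
Arjun free: 11:00-11:15, 13:30-13:45, 14:45-18:45.
Viktor free: 11:00-11:45, 14:30-19:00.
Bashir free: 13:00-17:45, 18:00-19:00 (invert busy blocks within the working day).
Priya free: 11:45-13:15, 15:15-19:00.
Tomás ∩ Dmitri: 13:15-19:00.
Tomás ∩ Dmitri ∩ Arjun: 13:30-13:45, 14:45-18:45.
Tomás ∩ Dmitri ∩ Arjun ∩ Viktor: 14:45-18:45.
Tomás ∩ Dmitri ∩ Arjun ∩ Viktor ∩ Bashir: 14:45-17:45, 18:00-18:45.
Tomás ∩ Dmitri ∩ Arjun ∩ Viktor ∩ Bashir ∩ Priya: 15:15-17:45, 18:00-18:45.
The longest is 15:15-17:45 at 150 minutes.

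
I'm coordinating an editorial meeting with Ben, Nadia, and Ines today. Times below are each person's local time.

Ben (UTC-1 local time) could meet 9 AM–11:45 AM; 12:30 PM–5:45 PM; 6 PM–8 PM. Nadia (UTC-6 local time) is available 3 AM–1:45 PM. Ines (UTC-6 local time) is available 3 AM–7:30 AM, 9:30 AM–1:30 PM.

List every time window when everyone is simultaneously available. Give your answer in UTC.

10:00-12:45, 15:30-18:45, 19:00-19:30

Ben in UTC: 10:00-12:45, 13:30-18:45, 19:00-21:00 (add 1h to convert from UTC-1).
Nadia in UTC: 09:00-19:45 (add 6h to convert from UTC-6).
Ines in UTC: 09:00-13:30, 15:30-19:30 (add 6h to convert from UTC-6).
Ben ∩ Nadia: 10:00-12:45, 13:30-18:45, 19:00-19:45.
Ben ∩ Nadia ∩ Ines: 10:00-12:45, 15:30-18:45, 19:00-19:30.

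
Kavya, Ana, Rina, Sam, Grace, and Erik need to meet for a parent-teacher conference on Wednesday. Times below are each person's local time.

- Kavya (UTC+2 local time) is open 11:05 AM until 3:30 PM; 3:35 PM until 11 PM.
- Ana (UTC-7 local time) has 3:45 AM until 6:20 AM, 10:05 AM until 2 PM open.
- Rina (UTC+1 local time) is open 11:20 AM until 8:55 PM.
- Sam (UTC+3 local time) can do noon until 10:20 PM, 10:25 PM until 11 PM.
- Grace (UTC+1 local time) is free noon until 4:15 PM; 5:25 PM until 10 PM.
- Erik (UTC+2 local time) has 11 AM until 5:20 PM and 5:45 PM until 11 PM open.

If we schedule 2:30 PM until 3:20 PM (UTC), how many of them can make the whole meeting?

Kavya in UTC: 09:05-13:30, 13:35-21:00 (subtract 2h to convert from UTC+2).
Ana in UTC: 10:45-13:20, 17:05-21:00 (add 7h to convert from UTC-7).
Rina in UTC: 10:20-19:55 (subtract 1h to convert from UTC+1).
Sam in UTC: 09:00-19:20, 19:25-20:00 (subtract 3h to convert from UTC+3).
Grace in UTC: 11:00-15:15, 16:25-21:00 (subtract 1h to convert from UTC+1).
Erik in UTC: 09:00-15:20, 15:45-21:00 (subtract 2h to convert from UTC+2).
Kavya, Rina, Sam, and Erik can make the full 14:30-15:20 slot — that's 4.

4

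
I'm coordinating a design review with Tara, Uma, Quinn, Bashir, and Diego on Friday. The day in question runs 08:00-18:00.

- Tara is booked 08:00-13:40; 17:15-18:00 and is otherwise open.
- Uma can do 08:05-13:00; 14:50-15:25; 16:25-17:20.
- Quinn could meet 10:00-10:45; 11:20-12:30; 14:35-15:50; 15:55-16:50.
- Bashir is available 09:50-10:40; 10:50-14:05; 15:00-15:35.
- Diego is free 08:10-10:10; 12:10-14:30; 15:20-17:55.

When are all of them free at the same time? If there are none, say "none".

15:20-15:25

Tara free: 13:40-17:15 (invert busy blocks within the working day).
Uma free: 08:05-13:00, 14:50-15:25, 16:25-17:20.
Quinn free: 10:00-10:45, 11:20-12:30, 14:35-15:50, 15:55-16:50.
Bashir free: 09:50-10:40, 10:50-14:05, 15:00-15:35.
Diego free: 08:10-10:10, 12:10-14:30, 15:20-17:55.
Tara ∩ Uma: 14:50-15:25, 16:25-17:15.
Tara ∩ Uma ∩ Quinn: 14:50-15:25, 16:25-16:50.
Tara ∩ Uma ∩ Quinn ∩ Bashir: 15:00-15:25.
Tara ∩ Uma ∩ Quinn ∩ Bashir ∩ Diego: 15:20-15:25.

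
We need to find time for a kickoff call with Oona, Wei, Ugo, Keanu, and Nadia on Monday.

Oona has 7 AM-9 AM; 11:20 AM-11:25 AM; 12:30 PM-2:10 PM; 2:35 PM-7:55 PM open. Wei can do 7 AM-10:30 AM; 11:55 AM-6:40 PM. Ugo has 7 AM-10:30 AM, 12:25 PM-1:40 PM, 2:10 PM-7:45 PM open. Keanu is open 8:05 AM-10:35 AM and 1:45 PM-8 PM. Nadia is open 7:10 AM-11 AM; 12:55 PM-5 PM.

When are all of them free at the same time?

08:05-09:00, 14:35-17:00

Oona ∩ Wei: 07:00-09:00, 12:30-14:10, 14:35-18:40.
Oona ∩ Wei ∩ Ugo: 07:00-09:00, 12:30-13:40, 14:35-18:40.
Oona ∩ Wei ∩ Ugo ∩ Keanu: 08:05-09:00, 14:35-18:40.
Oona ∩ Wei ∩ Ugo ∩ Keanu ∩ Nadia: 08:05-09:00, 14:35-17:00.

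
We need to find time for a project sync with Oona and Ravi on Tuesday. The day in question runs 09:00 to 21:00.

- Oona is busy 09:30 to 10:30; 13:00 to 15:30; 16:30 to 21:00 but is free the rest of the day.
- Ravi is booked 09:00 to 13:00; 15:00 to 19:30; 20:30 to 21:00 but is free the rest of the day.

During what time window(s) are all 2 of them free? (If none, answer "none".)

Oona free: 09:00-09:30, 10:30-13:00, 15:30-16:30 (invert busy blocks within the working day).
Ravi free: 13:00-15:00, 19:30-20:30 (invert busy blocks within the working day).
Oona ∩ Ravi: ∅.
There is no time when everyone is free.

none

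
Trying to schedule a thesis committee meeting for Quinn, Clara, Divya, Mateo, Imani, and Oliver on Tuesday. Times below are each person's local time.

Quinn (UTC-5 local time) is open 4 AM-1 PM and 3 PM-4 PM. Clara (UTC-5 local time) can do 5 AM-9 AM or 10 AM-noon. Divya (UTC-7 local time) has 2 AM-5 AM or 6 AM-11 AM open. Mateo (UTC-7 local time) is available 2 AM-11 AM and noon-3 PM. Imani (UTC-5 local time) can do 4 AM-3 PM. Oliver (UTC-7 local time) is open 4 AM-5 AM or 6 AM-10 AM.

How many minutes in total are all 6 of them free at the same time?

240

Quinn in UTC: 09:00-18:00, 20:00-21:00 (add 5h to convert from UTC-5).
Clara in UTC: 10:00-14:00, 15:00-17:00 (add 5h to convert from UTC-5).
Divya in UTC: 09:00-12:00, 13:00-18:00 (add 7h to convert from UTC-7).
Mateo in UTC: 09:00-18:00, 19:00-22:00 (add 7h to convert from UTC-7).
Imani in UTC: 09:00-20:00 (add 5h to convert from UTC-5).
Oliver in UTC: 11:00-12:00, 13:00-17:00 (add 7h to convert from UTC-7).
Quinn ∩ Clara: 10:00-14:00, 15:00-17:00.
Quinn ∩ Clara ∩ Divya: 10:00-12:00, 13:00-14:00, 15:00-17:00.
Quinn ∩ Clara ∩ Divya ∩ Mateo: 10:00-12:00, 13:00-14:00, 15:00-17:00.
Quinn ∩ Clara ∩ Divya ∩ Mateo ∩ Imani: 10:00-12:00, 13:00-14:00, 15:00-17:00.
Quinn ∩ Clara ∩ Divya ∩ Mateo ∩ Imani ∩ Oliver: 11:00-12:00, 13:00-14:00, 15:00-17:00.
So the common availability across everyone is 11:00-12:00, 13:00-14:00, 15:00-17:00.
Summing the common windows: 60 + 60 + 120 = 240 minutes.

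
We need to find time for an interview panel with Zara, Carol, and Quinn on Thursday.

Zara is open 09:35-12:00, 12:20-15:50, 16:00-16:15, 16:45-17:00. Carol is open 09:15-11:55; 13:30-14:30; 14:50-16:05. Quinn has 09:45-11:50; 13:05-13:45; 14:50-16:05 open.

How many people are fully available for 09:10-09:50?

nobody can make the full 09:10-09:50 slot — that's 0.

0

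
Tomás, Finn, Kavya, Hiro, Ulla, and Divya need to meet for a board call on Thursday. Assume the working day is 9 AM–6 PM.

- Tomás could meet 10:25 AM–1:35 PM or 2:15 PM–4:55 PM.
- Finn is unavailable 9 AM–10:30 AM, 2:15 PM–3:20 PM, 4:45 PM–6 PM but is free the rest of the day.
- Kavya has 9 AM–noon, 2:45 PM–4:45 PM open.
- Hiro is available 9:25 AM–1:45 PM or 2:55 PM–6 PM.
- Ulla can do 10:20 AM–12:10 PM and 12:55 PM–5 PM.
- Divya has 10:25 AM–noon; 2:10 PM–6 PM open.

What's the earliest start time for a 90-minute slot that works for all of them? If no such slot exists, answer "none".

10:30

Tomás free: 10:25-13:35, 14:15-16:55.
Finn free: 10:30-14:15, 15:20-16:45 (invert busy blocks within the working day).
Kavya free: 09:00-12:00, 14:45-16:45.
Hiro free: 09:25-13:45, 14:55-18:00.
Ulla free: 10:20-12:10, 12:55-17:00.
Divya free: 10:25-12:00, 14:10-18:00.
Tomás ∩ Finn: 10:30-13:35, 15:20-16:45.
Tomás ∩ Finn ∩ Kavya: 10:30-12:00, 15:20-16:45.
Tomás ∩ Finn ∩ Kavya ∩ Hiro: 10:30-12:00, 15:20-16:45.
Tomás ∩ Finn ∩ Kavya ∩ Hiro ∩ Ulla: 10:30-12:00, 15:20-16:45.
Tomás ∩ Finn ∩ Kavya ∩ Hiro ∩ Ulla ∩ Divya: 10:30-12:00, 15:20-16:45.
The first common window of at least 90 minutes is 10:30-12:00, so the earliest start is 10:30.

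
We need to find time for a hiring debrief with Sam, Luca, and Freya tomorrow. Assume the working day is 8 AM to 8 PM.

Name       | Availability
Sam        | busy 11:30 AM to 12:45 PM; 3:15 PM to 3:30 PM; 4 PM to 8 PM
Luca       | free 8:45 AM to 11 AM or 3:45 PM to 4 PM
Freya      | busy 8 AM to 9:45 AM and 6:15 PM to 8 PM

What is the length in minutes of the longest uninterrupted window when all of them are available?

Sam free: 08:00-11:30, 12:45-15:15, 15:30-16:00 (invert busy blocks within the working day).
Luca free: 08:45-11:00, 15:45-16:00.
Freya free: 09:45-18:15 (invert busy blocks within the working day).
Sam ∩ Luca: 08:45-11:00, 15:45-16:00.
Sam ∩ Luca ∩ Freya: 09:45-11:00, 15:45-16:00.
So the common availability across everyone is 09:45-11:00, 15:45-16:00.
The longest is 09:45-11:00 at 75 minutes.

75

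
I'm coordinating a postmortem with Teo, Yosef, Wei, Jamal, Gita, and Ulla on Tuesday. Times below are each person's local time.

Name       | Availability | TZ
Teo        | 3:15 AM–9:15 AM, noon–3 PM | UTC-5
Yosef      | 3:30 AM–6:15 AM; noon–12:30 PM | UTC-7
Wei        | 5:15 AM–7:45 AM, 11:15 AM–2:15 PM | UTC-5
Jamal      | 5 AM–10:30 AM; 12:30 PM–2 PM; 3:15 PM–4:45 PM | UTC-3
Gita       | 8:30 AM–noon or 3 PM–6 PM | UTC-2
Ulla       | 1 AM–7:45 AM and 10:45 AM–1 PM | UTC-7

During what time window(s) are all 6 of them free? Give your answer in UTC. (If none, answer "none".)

Teo in UTC: 08:15-14:15, 17:00-20:00 (add 5h to convert from UTC-5).
Yosef in UTC: 10:30-13:15, 19:00-19:30 (add 7h to convert from UTC-7).
Wei in UTC: 10:15-12:45, 16:15-19:15 (add 5h to convert from UTC-5).
Jamal in UTC: 08:00-13:30, 15:30-17:00, 18:15-19:45 (add 3h to convert from UTC-3).
Gita in UTC: 10:30-14:00, 17:00-20:00 (add 2h to convert from UTC-2).
Ulla in UTC: 08:00-14:45, 17:45-20:00 (add 7h to convert from UTC-7).
Teo ∩ Yosef: 10:30-13:15, 19:00-19:30.
Teo ∩ Yosef ∩ Wei: 10:30-12:45, 19:00-19:15.
Teo ∩ Yosef ∩ Wei ∩ Jamal: 10:30-12:45, 19:00-19:15.
Teo ∩ Yosef ∩ Wei ∩ Jamal ∩ Gita: 10:30-12:45, 19:00-19:15.
Teo ∩ Yosef ∩ Wei ∩ Jamal ∩ Gita ∩ Ulla: 10:30-12:45, 19:00-19:15.
So the common availability across everyone is 10:30-12:45, 19:00-19:15.

10:30-12:45, 19:00-19:15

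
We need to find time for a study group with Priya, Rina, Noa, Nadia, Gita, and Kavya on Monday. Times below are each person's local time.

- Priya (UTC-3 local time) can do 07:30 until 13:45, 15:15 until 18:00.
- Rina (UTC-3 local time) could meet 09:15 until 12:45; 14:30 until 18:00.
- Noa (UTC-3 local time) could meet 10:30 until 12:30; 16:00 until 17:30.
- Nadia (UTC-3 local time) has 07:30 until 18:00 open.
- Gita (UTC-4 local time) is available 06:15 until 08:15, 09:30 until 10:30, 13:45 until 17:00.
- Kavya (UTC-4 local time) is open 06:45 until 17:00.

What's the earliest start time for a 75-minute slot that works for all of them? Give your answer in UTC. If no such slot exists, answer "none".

19:00

Priya in UTC: 10:30-16:45, 18:15-21:00 (add 3h to convert from UTC-3).
Rina in UTC: 12:15-15:45, 17:30-21:00 (add 3h to convert from UTC-3).
Noa in UTC: 13:30-15:30, 19:00-20:30 (add 3h to convert from UTC-3).
Nadia in UTC: 10:30-21:00 (add 3h to convert from UTC-3).
Gita in UTC: 10:15-12:15, 13:30-14:30, 17:45-21:00 (add 4h to convert from UTC-4).
Kavya in UTC: 10:45-21:00 (add 4h to convert from UTC-4).
Priya ∩ Rina: 12:15-15:45, 18:15-21:00.
Priya ∩ Rina ∩ Noa: 13:30-15:30, 19:00-20:30.
Priya ∩ Rina ∩ Noa ∩ Nadia: 13:30-15:30, 19:00-20:30.
Priya ∩ Rina ∩ Noa ∩ Nadia ∩ Gita: 13:30-14:30, 19:00-20:30.
Priya ∩ Rina ∩ Noa ∩ Nadia ∩ Gita ∩ Kavya: 13:30-14:30, 19:00-20:30.
The first common window of at least 75 minutes is 19:00-20:30, so the earliest start is 19:00.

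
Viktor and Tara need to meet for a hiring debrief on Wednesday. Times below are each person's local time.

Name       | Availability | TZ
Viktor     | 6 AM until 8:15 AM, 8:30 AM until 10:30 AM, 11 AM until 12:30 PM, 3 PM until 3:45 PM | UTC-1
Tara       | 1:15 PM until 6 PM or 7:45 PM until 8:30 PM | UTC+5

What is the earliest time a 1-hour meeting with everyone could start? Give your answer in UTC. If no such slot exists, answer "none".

Viktor in UTC: 07:00-09:15, 09:30-11:30, 12:00-13:30, 16:00-16:45 (add 1h to convert from UTC-1).
Tara in UTC: 08:15-13:00, 14:45-15:30 (subtract 5h to convert from UTC+5).
Viktor ∩ Tara: 08:15-09:15, 09:30-11:30, 12:00-13:00.
So the common availability across everyone is 08:15-09:15, 09:30-11:30, 12:00-13:00.
The first common window of at least 60 minutes is 08:15-09:15, so the earliest start is 08:15.

08:15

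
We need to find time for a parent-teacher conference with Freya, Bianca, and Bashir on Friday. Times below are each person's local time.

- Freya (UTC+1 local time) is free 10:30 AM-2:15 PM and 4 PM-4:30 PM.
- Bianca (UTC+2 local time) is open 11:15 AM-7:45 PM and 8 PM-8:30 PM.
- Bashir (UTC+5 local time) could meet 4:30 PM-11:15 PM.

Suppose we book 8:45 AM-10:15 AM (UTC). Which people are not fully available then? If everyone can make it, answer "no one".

Freya in UTC: 09:30-13:15, 15:00-15:30 (subtract 1h to convert from UTC+1).
Bianca in UTC: 09:15-17:45, 18:00-18:30 (subtract 2h to convert from UTC+2).
Bashir in UTC: 11:30-18:15 (subtract 5h to convert from UTC+5).
Freya: not fully free for 08:45-10:15. Bianca: not fully free for 08:45-10:15. Bashir: not fully free for 08:45-10:15.

Bashir, Bianca, Freya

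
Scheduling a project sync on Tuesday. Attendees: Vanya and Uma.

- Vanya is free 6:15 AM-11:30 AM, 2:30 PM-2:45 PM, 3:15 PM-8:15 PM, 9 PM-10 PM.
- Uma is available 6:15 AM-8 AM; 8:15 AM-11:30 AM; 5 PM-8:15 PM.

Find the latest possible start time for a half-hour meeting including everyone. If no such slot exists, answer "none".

Vanya ∩ Uma: 06:15-08:00, 08:15-11:30, 17:00-20:15.
So the common availability across everyone is 06:15-08:00, 08:15-11:30, 17:00-20:15.
The last common window of at least 30 minutes is 17:00-20:15; a 30-minute meeting can start as late as 19:45 and still end by 20:15.

19:45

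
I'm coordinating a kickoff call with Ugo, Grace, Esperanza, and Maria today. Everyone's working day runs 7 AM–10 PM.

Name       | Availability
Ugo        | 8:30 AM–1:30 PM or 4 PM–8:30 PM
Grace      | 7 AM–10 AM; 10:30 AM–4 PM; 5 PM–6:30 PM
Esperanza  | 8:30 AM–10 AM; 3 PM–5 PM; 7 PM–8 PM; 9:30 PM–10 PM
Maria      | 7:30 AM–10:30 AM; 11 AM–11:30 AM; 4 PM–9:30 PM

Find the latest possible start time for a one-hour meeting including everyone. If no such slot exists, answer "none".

09:00

Ugo ∩ Grace: 08:30-10:00, 10:30-13:30, 17:00-18:30.
Ugo ∩ Grace ∩ Esperanza: 08:30-10:00.
Ugo ∩ Grace ∩ Esperanza ∩ Maria: 08:30-10:00.
The last common window of at least 60 minutes is 08:30-10:00; a 60-minute meeting can start as late as 09:00 and still end by 10:00.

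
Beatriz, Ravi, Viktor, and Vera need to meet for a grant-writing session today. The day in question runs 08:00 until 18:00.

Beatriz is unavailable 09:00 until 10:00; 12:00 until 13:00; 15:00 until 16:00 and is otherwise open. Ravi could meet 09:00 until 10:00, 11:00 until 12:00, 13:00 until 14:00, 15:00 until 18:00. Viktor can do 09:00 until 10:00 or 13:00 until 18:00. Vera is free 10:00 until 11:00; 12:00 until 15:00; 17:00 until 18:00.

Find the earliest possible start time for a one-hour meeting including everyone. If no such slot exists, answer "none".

Beatriz free: 08:00-09:00, 10:00-12:00, 13:00-15:00, 16:00-18:00 (invert busy blocks within the working day).
Ravi free: 09:00-10:00, 11:00-12:00, 13:00-14:00, 15:00-18:00.
Viktor free: 09:00-10:00, 13:00-18:00.
Vera free: 10:00-11:00, 12:00-15:00, 17:00-18:00.
Beatriz ∩ Ravi: 11:00-12:00, 13:00-14:00, 16:00-18:00.
Beatriz ∩ Ravi ∩ Viktor: 13:00-14:00, 16:00-18:00.
Beatriz ∩ Ravi ∩ Viktor ∩ Vera: 13:00-14:00, 17:00-18:00.
The first common window of at least 60 minutes is 13:00-14:00, so the earliest start is 13:00.

13:00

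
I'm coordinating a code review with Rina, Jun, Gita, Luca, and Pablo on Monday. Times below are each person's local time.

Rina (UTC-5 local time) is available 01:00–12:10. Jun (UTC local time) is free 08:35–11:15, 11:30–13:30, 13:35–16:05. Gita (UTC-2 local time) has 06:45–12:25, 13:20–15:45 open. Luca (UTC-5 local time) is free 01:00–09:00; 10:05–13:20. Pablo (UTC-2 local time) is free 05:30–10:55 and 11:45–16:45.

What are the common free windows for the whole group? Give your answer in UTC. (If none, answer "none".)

Rina in UTC: 06:00-17:10 (add 5h to convert from UTC-5).
Jun in UTC: 08:35-11:15, 11:30-13:30, 13:35-16:05.
Gita in UTC: 08:45-14:25, 15:20-17:45 (add 2h to convert from UTC-2).
Luca in UTC: 06:00-14:00, 15:05-18:20 (add 5h to convert from UTC-5).
Pablo in UTC: 07:30-12:55, 13:45-18:45 (add 2h to convert from UTC-2).
Rina ∩ Jun: 08:35-11:15, 11:30-13:30, 13:35-16:05.
Rina ∩ Jun ∩ Gita: 08:45-11:15, 11:30-13:30, 13:35-14:25, 15:20-16:05.
Rina ∩ Jun ∩ Gita ∩ Luca: 08:45-11:15, 11:30-13:30, 13:35-14:00, 15:20-16:05.
Rina ∩ Jun ∩ Gita ∩ Luca ∩ Pablo: 08:45-11:15, 11:30-12:55, 13:45-14:00, 15:20-16:05.
Those are the intersection windows.

08:45-11:15, 11:30-12:55, 13:45-14:00, 15:20-16:05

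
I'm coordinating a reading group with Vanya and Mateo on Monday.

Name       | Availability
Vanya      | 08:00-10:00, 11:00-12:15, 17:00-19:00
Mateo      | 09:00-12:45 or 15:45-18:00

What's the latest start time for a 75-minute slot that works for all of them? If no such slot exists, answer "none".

Vanya ∩ Mateo: 09:00-10:00, 11:00-12:15, 17:00-18:00.
The last common window of at least 75 minutes is 11:00-12:15; a 75-minute meeting can start as late as 11:00 and still end by 12:15.

11:00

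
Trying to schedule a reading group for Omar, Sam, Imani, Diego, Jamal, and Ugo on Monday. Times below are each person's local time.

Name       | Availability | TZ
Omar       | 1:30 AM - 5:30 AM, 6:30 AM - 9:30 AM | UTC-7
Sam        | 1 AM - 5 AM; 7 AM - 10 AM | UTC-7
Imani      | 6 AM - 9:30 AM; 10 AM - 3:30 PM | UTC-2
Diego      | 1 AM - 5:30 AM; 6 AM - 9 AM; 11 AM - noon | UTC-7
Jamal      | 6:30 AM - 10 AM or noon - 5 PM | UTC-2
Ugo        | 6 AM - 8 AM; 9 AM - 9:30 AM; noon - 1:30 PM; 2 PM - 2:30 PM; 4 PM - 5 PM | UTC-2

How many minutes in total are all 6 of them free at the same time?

210

Omar in UTC: 08:30-12:30, 13:30-16:30 (add 7h to convert from UTC-7).
Sam in UTC: 08:00-12:00, 14:00-17:00 (add 7h to convert from UTC-7).
Imani in UTC: 08:00-11:30, 12:00-17:30 (add 2h to convert from UTC-2).
Diego in UTC: 08:00-12:30, 13:00-16:00, 18:00-19:00 (add 7h to convert from UTC-7).
Jamal in UTC: 08:30-12:00, 14:00-19:00 (add 2h to convert from UTC-2).
Ugo in UTC: 08:00-10:00, 11:00-11:30, 14:00-15:30, 16:00-16:30, 18:00-19:00 (add 2h to convert from UTC-2).
Omar ∩ Sam: 08:30-12:00, 14:00-16:30.
Omar ∩ Sam ∩ Imani: 08:30-11:30, 14:00-16:30.
Omar ∩ Sam ∩ Imani ∩ Diego: 08:30-11:30, 14:00-16:00.
Omar ∩ Sam ∩ Imani ∩ Diego ∩ Jamal: 08:30-11:30, 14:00-16:00.
Omar ∩ Sam ∩ Imani ∩ Diego ∩ Jamal ∩ Ugo: 08:30-10:00, 11:00-11:30, 14:00-15:30.
Summing the common windows: 90 + 30 + 90 = 210 minutes.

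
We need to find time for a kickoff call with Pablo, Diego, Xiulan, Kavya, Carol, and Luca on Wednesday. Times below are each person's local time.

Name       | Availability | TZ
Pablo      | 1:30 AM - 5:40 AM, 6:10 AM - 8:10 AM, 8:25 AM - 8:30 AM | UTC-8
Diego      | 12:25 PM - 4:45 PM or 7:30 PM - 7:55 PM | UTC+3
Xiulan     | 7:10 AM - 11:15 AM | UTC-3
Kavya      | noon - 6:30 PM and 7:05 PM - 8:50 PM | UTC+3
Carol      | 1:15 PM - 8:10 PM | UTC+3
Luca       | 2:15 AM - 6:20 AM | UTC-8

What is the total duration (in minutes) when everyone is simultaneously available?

205

Pablo in UTC: 09:30-13:40, 14:10-16:10, 16:25-16:30 (add 8h to convert from UTC-8).
Diego in UTC: 09:25-13:45, 16:30-16:55 (subtract 3h to convert from UTC+3).
Xiulan in UTC: 10:10-14:15 (add 3h to convert from UTC-3).
Kavya in UTC: 09:00-15:30, 16:05-17:50 (subtract 3h to convert from UTC+3).
Carol in UTC: 10:15-17:10 (subtract 3h to convert from UTC+3).
Luca in UTC: 10:15-14:20 (add 8h to convert from UTC-8).
Pablo ∩ Diego: 09:30-13:40.
Pablo ∩ Diego ∩ Xiulan: 10:10-13:40.
Pablo ∩ Diego ∩ Xiulan ∩ Kavya: 10:10-13:40.
Pablo ∩ Diego ∩ Xiulan ∩ Kavya ∩ Carol: 10:15-13:40.
Pablo ∩ Diego ∩ Xiulan ∩ Kavya ∩ Carol ∩ Luca: 10:15-13:40.
That's a single block of 205 minutes.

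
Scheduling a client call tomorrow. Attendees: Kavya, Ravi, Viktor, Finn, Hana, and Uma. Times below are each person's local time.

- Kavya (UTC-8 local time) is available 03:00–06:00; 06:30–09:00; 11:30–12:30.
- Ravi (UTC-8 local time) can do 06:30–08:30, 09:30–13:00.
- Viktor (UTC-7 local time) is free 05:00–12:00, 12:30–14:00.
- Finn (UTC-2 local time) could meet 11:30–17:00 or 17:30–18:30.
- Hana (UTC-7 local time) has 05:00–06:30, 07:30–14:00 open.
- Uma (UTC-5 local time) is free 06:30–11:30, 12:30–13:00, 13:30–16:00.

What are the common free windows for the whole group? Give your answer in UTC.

Kavya in UTC: 11:00-14:00, 14:30-17:00, 19:30-20:30 (add 8h to convert from UTC-8).
Ravi in UTC: 14:30-16:30, 17:30-21:00 (add 8h to convert from UTC-8).
Viktor in UTC: 12:00-19:00, 19:30-21:00 (add 7h to convert from UTC-7).
Finn in UTC: 13:30-19:00, 19:30-20:30 (add 2h to convert from UTC-2).
Hana in UTC: 12:00-13:30, 14:30-21:00 (add 7h to convert from UTC-7).
Uma in UTC: 11:30-16:30, 17:30-18:00, 18:30-21:00 (add 5h to convert from UTC-5).
Kavya ∩ Ravi: 14:30-16:30, 19:30-20:30.
Kavya ∩ Ravi ∩ Viktor: 14:30-16:30, 19:30-20:30.
Kavya ∩ Ravi ∩ Viktor ∩ Finn: 14:30-16:30, 19:30-20:30.
Kavya ∩ Ravi ∩ Viktor ∩ Finn ∩ Hana: 14:30-16:30, 19:30-20:30.
Kavya ∩ Ravi ∩ Viktor ∩ Finn ∩ Hana ∩ Uma: 14:30-16:30, 19:30-20:30.
Those are the intersection windows.

14:30-16:30, 19:30-20:30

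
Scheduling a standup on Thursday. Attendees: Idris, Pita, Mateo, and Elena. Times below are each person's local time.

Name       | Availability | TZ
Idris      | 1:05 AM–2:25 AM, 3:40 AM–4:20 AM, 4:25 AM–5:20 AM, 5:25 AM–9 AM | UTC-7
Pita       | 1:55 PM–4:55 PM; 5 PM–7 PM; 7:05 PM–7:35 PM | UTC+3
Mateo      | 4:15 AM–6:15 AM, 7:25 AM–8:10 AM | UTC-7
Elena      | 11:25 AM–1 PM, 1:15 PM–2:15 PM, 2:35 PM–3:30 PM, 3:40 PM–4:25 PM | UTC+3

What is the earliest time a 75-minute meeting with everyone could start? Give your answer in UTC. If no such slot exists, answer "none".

Idris in UTC: 08:05-09:25, 10:40-11:20, 11:25-12:20, 12:25-16:00 (add 7h to convert from UTC-7).
Pita in UTC: 10:55-13:55, 14:00-16:00, 16:05-16:35 (subtract 3h to convert from UTC+3).
Mateo in UTC: 11:15-13:15, 14:25-15:10 (add 7h to convert from UTC-7).
Elena in UTC: 08:25-10:00, 10:15-11:15, 11:35-12:30, 12:40-13:25 (subtract 3h to convert from UTC+3).
Idris ∩ Pita: 10:55-11:20, 11:25-12:20, 12:25-13:55, 14:00-16:00.
Idris ∩ Pita ∩ Mateo: 11:15-11:20, 11:25-12:20, 12:25-13:15, 14:25-15:10.
Idris ∩ Pita ∩ Mateo ∩ Elena: 11:35-12:20, 12:25-12:30, 12:40-13:15.
So the common availability across everyone is 11:35-12:20, 12:25-12:30, 12:40-13:15.
No common window is at least 75 minutes long.

none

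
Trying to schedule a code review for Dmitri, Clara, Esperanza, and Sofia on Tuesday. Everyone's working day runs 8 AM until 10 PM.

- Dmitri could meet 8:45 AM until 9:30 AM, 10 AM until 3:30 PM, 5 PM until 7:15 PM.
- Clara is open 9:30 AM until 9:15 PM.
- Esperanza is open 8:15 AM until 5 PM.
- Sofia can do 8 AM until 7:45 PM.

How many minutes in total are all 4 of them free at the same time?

330

Dmitri ∩ Clara: 10:00-15:30, 17:00-19:15.
Dmitri ∩ Clara ∩ Esperanza: 10:00-15:30.
Dmitri ∩ Clara ∩ Esperanza ∩ Sofia: 10:00-15:30.
That's a single block of 330 minutes.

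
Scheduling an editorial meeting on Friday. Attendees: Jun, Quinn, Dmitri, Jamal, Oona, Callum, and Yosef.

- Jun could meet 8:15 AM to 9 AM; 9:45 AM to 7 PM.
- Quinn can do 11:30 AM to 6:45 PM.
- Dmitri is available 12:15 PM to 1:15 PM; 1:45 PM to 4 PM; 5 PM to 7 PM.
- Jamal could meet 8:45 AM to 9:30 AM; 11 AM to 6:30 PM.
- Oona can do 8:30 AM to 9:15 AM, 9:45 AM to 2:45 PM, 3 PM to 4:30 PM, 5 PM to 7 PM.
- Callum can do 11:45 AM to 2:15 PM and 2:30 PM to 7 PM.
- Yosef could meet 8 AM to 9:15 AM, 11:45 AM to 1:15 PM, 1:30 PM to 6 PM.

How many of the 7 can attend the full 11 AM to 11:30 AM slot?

3

Jun, Jamal, and Oona can make the full 11:00-11:30 slot — that's 3.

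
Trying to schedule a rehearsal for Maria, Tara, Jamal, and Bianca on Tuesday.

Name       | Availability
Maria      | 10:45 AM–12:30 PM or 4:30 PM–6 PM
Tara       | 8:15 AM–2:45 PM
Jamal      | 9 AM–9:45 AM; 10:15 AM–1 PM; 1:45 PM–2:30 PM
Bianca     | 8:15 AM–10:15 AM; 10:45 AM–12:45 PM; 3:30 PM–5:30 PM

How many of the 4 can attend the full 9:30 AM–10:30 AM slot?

1

Tara can make the full 09:30-10:30 slot — that's 1.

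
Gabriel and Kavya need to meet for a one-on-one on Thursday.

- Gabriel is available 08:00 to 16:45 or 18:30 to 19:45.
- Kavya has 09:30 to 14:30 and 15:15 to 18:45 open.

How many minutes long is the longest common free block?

Gabriel ∩ Kavya: 09:30-14:30, 15:15-16:45, 18:30-18:45.
The longest is 09:30-14:30 at 300 minutes.

300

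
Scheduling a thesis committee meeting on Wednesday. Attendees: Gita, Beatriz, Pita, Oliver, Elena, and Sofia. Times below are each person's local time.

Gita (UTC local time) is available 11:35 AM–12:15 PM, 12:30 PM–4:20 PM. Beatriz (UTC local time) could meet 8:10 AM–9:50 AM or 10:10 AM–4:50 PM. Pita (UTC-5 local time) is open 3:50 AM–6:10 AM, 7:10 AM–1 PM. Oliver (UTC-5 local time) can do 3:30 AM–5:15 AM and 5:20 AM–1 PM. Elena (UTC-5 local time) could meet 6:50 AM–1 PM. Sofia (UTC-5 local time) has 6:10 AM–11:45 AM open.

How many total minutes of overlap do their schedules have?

Gita in UTC: 11:35-12:15, 12:30-16:20.
Beatriz in UTC: 08:10-09:50, 10:10-16:50.
Pita in UTC: 08:50-11:10, 12:10-18:00 (add 5h to convert from UTC-5).
Oliver in UTC: 08:30-10:15, 10:20-18:00 (add 5h to convert from UTC-5).
Elena in UTC: 11:50-18:00 (add 5h to convert from UTC-5).
Sofia in UTC: 11:10-16:45 (add 5h to convert from UTC-5).
Gita ∩ Beatriz: 11:35-12:15, 12:30-16:20.
Gita ∩ Beatriz ∩ Pita: 12:10-12:15, 12:30-16:20.
Gita ∩ Beatriz ∩ Pita ∩ Oliver: 12:10-12:15, 12:30-16:20.
Gita ∩ Beatriz ∩ Pita ∩ Oliver ∩ Elena: 12:10-12:15, 12:30-16:20.
Gita ∩ Beatriz ∩ Pita ∩ Oliver ∩ Elena ∩ Sofia: 12:10-12:15, 12:30-16:20.
So the common availability across everyone is 12:10-12:15, 12:30-16:20.
Summing the common windows: 5 + 230 = 235 minutes.

235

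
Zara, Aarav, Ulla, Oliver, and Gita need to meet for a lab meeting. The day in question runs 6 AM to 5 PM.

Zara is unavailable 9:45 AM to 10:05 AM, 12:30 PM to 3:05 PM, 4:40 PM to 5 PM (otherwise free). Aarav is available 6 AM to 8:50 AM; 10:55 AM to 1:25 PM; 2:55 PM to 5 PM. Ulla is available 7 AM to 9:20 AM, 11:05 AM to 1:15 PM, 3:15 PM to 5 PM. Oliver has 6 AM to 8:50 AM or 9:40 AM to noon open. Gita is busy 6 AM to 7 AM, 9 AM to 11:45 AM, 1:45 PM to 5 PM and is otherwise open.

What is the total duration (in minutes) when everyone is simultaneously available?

Zara free: 06:00-09:45, 10:05-12:30, 15:05-16:40 (invert busy blocks within the working day).
Aarav free: 06:00-08:50, 10:55-13:25, 14:55-17:00.
Ulla free: 07:00-09:20, 11:05-13:15, 15:15-17:00.
Oliver free: 06:00-08:50, 09:40-12:00.
Gita free: 07:00-09:00, 11:45-13:45 (invert busy blocks within the working day).
Zara ∩ Aarav: 06:00-08:50, 10:55-12:30, 15:05-16:40.
Zara ∩ Aarav ∩ Ulla: 07:00-08:50, 11:05-12:30, 15:15-16:40.
Zara ∩ Aarav ∩ Ulla ∩ Oliver: 07:00-08:50, 11:05-12:00.
Zara ∩ Aarav ∩ Ulla ∩ Oliver ∩ Gita: 07:00-08:50, 11:45-12:00.
Summing the common windows: 110 + 15 = 125 minutes.

125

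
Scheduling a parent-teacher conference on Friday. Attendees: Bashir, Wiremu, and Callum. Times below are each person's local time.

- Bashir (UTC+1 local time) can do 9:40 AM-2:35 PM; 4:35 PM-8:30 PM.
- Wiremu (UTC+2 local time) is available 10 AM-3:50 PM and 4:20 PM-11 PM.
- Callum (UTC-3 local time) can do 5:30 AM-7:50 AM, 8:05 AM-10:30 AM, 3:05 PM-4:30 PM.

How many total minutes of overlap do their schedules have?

360

Bashir in UTC: 08:40-13:35, 15:35-19:30 (subtract 1h to convert from UTC+1).
Wiremu in UTC: 08:00-13:50, 14:20-21:00 (subtract 2h to convert from UTC+2).
Callum in UTC: 08:30-10:50, 11:05-13:30, 18:05-19:30 (add 3h to convert from UTC-3).
Bashir ∩ Wiremu: 08:40-13:35, 15:35-19:30.
Bashir ∩ Wiremu ∩ Callum: 08:40-10:50, 11:05-13:30, 18:05-19:30.
Summing the common windows: 130 + 145 + 85 = 360 minutes.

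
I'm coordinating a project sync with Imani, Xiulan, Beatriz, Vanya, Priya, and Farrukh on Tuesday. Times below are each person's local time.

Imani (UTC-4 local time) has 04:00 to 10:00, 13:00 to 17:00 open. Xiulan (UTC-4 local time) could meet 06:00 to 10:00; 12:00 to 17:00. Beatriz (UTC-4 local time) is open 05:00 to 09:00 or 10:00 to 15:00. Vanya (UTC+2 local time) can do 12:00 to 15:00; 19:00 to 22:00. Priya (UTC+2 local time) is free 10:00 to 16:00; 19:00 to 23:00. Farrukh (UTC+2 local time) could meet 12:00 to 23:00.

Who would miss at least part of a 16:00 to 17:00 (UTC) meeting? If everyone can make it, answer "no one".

Imani in UTC: 08:00-14:00, 17:00-21:00 (add 4h to convert from UTC-4).
Xiulan in UTC: 10:00-14:00, 16:00-21:00 (add 4h to convert from UTC-4).
Beatriz in UTC: 09:00-13:00, 14:00-19:00 (add 4h to convert from UTC-4).
Vanya in UTC: 10:00-13:00, 17:00-20:00 (subtract 2h to convert from UTC+2).
Priya in UTC: 08:00-14:00, 17:00-21:00 (subtract 2h to convert from UTC+2).
Farrukh in UTC: 10:00-21:00 (subtract 2h to convert from UTC+2).
Imani: not fully free for 16:00-17:00. Xiulan: free for 16:00-17:00. Beatriz: free for 16:00-17:00. Vanya: not fully free for 16:00-17:00. Priya: not fully free for 16:00-17:00. Farrukh: free for 16:00-17:00.

Imani, Priya, Vanya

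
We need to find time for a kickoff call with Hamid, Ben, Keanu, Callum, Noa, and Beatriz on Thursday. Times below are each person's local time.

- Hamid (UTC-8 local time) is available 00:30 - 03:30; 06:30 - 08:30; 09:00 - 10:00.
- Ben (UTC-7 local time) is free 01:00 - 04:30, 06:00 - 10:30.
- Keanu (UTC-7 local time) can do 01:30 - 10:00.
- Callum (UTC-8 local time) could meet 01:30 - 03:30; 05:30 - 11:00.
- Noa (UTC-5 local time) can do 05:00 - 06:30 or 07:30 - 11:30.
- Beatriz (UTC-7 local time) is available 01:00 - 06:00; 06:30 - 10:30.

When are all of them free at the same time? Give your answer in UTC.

10:00-11:30, 14:30-16:30

Hamid in UTC: 08:30-11:30, 14:30-16:30, 17:00-18:00 (add 8h to convert from UTC-8).
Ben in UTC: 08:00-11:30, 13:00-17:30 (add 7h to convert from UTC-7).
Keanu in UTC: 08:30-17:00 (add 7h to convert from UTC-7).
Callum in UTC: 09:30-11:30, 13:30-19:00 (add 8h to convert from UTC-8).
Noa in UTC: 10:00-11:30, 12:30-16:30 (add 5h to convert from UTC-5).
Beatriz in UTC: 08:00-13:00, 13:30-17:30 (add 7h to convert from UTC-7).
Hamid ∩ Ben: 08:30-11:30, 14:30-16:30, 17:00-17:30.
Hamid ∩ Ben ∩ Keanu: 08:30-11:30, 14:30-16:30.
Hamid ∩ Ben ∩ Keanu ∩ Callum: 09:30-11:30, 14:30-16:30.
Hamid ∩ Ben ∩ Keanu ∩ Callum ∩ Noa: 10:00-11:30, 14:30-16:30.
Hamid ∩ Ben ∩ Keanu ∩ Callum ∩ Noa ∩ Beatriz: 10:00-11:30, 14:30-16:30.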